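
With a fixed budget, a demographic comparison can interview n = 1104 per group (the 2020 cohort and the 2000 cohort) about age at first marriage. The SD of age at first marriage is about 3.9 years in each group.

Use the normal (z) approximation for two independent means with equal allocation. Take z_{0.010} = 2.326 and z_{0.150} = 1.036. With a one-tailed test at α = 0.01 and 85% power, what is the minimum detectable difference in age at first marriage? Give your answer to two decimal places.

δ = (z_α + z_β) · √((σ₁²+σ₂²)/n)
  = (2.326 + 1.036) · √(30.42/1104)
  = 3.362 · √0.02755
  = 3.362 · 0.1660
  = 0.5581

Minimum detectable difference ≈ 0.56 years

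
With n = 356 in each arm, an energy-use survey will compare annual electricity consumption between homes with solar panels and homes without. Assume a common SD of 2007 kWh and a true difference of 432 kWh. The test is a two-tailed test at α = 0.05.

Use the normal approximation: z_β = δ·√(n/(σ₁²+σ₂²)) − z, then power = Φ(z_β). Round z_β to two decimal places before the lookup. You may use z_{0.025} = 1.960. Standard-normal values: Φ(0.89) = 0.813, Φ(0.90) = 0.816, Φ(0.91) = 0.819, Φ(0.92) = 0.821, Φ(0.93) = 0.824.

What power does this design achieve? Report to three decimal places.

Power ≈ 0.819

z_β = δ·√(n/(σ₁²+σ₂²)) − z_{α/2}
    = 432 · √(356/8056098) − 1.960
    = 432 · 0.00665 − 1.960
    = 2.8717 − 1.960 = 0.9117 → 0.91
Power = Φ(0.91) = 0.819.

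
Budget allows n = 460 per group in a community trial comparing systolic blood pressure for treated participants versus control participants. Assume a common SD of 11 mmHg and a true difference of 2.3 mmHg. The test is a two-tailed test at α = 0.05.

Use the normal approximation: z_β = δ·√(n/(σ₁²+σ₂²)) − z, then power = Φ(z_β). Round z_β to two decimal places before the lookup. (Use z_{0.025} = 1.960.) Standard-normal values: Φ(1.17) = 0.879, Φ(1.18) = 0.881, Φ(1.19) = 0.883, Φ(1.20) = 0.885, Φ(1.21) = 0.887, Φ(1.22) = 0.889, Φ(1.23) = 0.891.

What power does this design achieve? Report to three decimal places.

Power ≈ 0.887

z_β = δ·√(n/(σ₁²+σ₂²)) − z_{α/2}
    = 2.3 · √(460/242) − 1.960
    = 2.3 · 1.37870 − 1.960
    = 3.1710 − 1.960 = 1.2110 → 1.21
Power = Φ(1.21) = 0.887.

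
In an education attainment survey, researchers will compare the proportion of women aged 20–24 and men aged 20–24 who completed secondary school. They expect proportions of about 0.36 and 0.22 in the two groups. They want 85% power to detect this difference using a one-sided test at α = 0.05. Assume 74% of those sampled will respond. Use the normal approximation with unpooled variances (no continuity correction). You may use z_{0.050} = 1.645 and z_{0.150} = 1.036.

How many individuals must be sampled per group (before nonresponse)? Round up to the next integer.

n = 200 per group

n = (z_α + z_β)² · [p₁(1−p₁) + p₂(1−p₂)] / (p₁ − p₂)²
  = (1.645 + 1.036)² · (0.36·0.64 + 0.22·0.78) / (0.14)²
  = (2.681)² · (0.2304 + 0.1716) / 0.0196
  = 7.1878 · 0.4020 / 0.0196
  = 147.42
Adjust for 74% response: 147.42 / 0.74 = 199.22.
Round up → n = 200 per group.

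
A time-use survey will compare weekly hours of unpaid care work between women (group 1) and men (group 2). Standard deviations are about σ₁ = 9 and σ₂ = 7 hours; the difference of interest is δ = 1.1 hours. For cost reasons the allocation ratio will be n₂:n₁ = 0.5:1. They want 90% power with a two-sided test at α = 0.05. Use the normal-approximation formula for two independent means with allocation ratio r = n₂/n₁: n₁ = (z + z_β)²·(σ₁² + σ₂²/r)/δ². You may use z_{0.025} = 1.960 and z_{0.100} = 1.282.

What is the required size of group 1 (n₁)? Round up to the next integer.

n₁ = 1555

n₁ = (z_{α/2} + z_β)² · (σ₁² + σ₂²/r) / δ²
   = (1.960 + 1.282)² · (9² + 7²/0.5) / 1.1²
   = 10.5106 · (81 + 98) / 1.21
   = 10.5106 · 179 / 1.21
   = 1554.87
Round up → n₁ = 1555; n₂ = r·n₁ = 0.5 × 1555 = 778.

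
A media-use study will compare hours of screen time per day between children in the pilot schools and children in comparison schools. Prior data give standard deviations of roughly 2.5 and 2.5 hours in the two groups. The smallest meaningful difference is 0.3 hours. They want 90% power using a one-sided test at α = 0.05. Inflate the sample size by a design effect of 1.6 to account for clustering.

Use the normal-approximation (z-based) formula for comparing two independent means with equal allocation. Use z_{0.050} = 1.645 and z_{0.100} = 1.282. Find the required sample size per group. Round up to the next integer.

n = (z_α + z_β)² · (σ₁² + σ₂²) / δ²
  = (1.645 + 1.282)² · (2.5² + 2.5² = 12.5) / 0.3²
  = 8.5673 · 12.5 / 0.09
  = 1189.91
Design effect: 1.6 × 1189.91 = 1903.85.
Round up → n = 1904 per group.

n = 1904 per group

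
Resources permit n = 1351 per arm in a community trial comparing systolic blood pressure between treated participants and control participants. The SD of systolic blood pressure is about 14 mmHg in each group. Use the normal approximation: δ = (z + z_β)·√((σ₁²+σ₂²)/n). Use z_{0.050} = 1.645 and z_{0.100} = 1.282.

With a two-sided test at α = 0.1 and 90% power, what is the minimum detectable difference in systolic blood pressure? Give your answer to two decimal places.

Minimum detectable difference ≈ 1.58 mmHg

δ = (z_{α/2} + z_β) · √((σ₁²+σ₂²)/n)
  = (1.645 + 1.282) · √(392/1351)
  = 2.927 · √0.29016
  = 2.927 · 0.5387
  = 1.5767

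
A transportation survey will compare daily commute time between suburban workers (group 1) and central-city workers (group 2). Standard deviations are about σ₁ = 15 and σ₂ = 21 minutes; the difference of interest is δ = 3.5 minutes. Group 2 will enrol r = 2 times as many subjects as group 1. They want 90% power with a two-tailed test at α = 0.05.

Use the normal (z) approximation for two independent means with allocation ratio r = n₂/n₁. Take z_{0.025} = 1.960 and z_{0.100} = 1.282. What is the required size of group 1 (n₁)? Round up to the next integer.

n₁ = (z_{α/2} + z_β)² · (σ₁² + σ₂²/r) / δ²
   = (1.960 + 1.282)² · (15² + 21²/2) / 3.5²
   = 10.5106 · (225 + 220.5) / 12.25
   = 10.5106 · 445.5 / 12.25
   = 382.24
Round up → n₁ = 383; n₂ = r·n₁ = 2 × 383 = 766.

n₁ = 383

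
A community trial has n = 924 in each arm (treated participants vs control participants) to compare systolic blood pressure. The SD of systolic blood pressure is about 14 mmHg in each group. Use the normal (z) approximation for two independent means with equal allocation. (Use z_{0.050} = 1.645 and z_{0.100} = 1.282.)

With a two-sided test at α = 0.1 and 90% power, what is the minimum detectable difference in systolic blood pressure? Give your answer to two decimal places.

Minimum detectable difference ≈ 1.91 mmHg

δ = (z_{α/2} + z_β) · √((σ₁²+σ₂²)/n)
  = (1.645 + 1.282) · √(392/924)
  = 2.927 · √0.42424
  = 2.927 · 0.6513
  = 1.9065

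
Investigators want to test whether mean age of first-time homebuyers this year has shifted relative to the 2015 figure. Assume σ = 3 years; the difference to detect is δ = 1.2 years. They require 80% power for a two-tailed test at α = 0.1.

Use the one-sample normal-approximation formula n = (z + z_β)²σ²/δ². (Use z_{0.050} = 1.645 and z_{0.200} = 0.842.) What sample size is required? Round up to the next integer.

n = (z_{α/2} + z_β)² · σ² / δ²
  = (1.645 + 0.842)² · 3² / 1.2²
  = 6.1852 · 9 / 1.44
  = 38.66
Round up → n = 39.

n = 39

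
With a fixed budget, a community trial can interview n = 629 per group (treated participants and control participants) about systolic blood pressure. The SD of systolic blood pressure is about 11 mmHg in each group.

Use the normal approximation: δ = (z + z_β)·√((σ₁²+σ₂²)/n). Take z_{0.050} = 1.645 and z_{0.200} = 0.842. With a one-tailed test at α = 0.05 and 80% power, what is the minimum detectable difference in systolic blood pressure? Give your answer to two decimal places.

δ = (z_α + z_β) · √((σ₁²+σ₂²)/n)
  = (1.645 + 0.842) · √(242/629)
  = 2.487 · √0.38474
  = 2.487 · 0.6203
  = 1.5426

Minimum detectable difference ≈ 1.54 mmHg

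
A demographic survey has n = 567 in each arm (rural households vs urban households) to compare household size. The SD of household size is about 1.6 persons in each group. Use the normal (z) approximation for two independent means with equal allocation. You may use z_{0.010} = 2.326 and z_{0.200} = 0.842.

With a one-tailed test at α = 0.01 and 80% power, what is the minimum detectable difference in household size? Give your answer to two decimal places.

δ = (z_α + z_β) · √((σ₁²+σ₂²)/n)
  = (2.326 + 0.842) · √(5.12/567)
  = 3.168 · √0.00903
  = 3.168 · 0.0950
  = 0.3010

Minimum detectable difference ≈ 0.30 persons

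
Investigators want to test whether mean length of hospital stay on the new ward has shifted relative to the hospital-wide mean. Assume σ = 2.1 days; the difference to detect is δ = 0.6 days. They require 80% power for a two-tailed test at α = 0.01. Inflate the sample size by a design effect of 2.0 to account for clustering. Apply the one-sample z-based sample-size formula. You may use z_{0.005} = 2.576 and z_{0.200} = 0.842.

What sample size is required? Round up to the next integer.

n = (z_{α/2} + z_β)² · σ² / δ²
  = (2.576 + 0.842)² · 2.1² / 0.6²
  = 11.6827 · 4.41 / 0.36
  = 143.11
Design effect: 2.0 × 143.11 = 286.23.
Round up → n = 287.

n = 287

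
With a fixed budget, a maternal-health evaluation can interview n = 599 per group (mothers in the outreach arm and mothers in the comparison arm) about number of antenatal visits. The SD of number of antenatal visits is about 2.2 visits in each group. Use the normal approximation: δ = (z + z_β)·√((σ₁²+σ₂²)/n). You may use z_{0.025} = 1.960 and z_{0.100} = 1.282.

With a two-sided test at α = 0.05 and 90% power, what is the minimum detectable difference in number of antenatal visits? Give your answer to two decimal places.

Minimum detectable difference ≈ 0.41 visits

δ = (z_{α/2} + z_β) · √((σ₁²+σ₂²)/n)
  = (1.960 + 1.282) · √(9.68/599)
  = 3.242 · √0.01616
  = 3.242 · 0.1271
  = 0.4121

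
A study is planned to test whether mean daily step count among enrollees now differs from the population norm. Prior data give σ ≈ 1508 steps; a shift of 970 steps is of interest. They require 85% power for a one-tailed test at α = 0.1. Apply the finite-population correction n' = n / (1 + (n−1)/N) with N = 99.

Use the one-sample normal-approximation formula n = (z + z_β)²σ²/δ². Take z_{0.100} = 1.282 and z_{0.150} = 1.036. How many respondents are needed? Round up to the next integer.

n = 12

n = (z_α + z_β)² · σ² / δ²
  = (1.282 + 1.036)² · 1508² / 970²
  = 5.3731 · 2274064 / 940900
  = 12.99
Finite-population correction (N = 99): 12.99 / (1 + (12.99 − 1)/99) = 11.58.
Round up → n = 12.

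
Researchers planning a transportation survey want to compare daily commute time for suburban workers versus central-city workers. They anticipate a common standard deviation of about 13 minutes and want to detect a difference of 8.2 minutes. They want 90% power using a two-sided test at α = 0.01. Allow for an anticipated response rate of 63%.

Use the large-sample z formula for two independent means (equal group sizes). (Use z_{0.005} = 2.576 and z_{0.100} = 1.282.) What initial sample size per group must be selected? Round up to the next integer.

n = 119 per group

n = (z_{α/2} + z_β)² · (σ₁² + σ₂²) / δ²
  = (2.576 + 1.282)² · (2·13² = 338) / 8.2²
  = 14.8842 · 338 / 67.24
  = 74.82
Adjust for 63% response: 74.82 / 0.63 = 118.76.
Round up → n = 119 per group.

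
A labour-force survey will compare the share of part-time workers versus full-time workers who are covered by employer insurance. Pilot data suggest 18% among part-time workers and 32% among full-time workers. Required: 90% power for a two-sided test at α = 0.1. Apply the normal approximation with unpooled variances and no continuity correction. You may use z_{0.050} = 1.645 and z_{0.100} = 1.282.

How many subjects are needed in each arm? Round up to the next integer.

n = (z_{α/2} + z_β)² · [p₁(1−p₁) + p₂(1−p₂)] / (p₁ − p₂)²
  = (1.645 + 1.282)² · (0.18·0.82 + 0.32·0.68) / (-0.14)²
  = (2.927)² · (0.1476 + 0.2176) / 0.0196
  = 8.5673 · 0.3652 / 0.0196
  = 159.63
Round up → n = 160 per group.

n = 160 per group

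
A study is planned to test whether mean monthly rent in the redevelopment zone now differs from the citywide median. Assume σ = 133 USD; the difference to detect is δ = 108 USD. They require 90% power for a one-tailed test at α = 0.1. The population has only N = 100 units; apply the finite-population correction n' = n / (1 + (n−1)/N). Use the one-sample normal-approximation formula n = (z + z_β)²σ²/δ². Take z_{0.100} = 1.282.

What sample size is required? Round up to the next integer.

n = (z_α + z_β)² · σ² / δ²
  = (1.282 + 1.282)² · 133² / 108²
  = 6.5741 · 17689 / 11664
  = 9.97
Finite-population correction (N = 100): 9.97 / (1 + (9.97 − 1)/100) = 9.15.
Round up → n = 10.

n = 10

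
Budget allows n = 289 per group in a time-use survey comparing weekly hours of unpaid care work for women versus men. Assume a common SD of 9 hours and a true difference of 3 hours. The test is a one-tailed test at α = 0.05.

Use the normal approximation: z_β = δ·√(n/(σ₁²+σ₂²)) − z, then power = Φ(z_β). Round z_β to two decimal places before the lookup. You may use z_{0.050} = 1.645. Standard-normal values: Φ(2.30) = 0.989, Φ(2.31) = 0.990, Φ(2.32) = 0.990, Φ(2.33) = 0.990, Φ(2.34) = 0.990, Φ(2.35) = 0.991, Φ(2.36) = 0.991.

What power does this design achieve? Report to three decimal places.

Power ≈ 0.991

z_β = δ·√(n/(σ₁²+σ₂²)) − z_α
    = 3 · √(289/162) − 1.645
    = 3 · 1.33565 − 1.645
    = 4.0069 − 1.645 = 2.3619 → 2.36
Power = Φ(2.36) = 0.991.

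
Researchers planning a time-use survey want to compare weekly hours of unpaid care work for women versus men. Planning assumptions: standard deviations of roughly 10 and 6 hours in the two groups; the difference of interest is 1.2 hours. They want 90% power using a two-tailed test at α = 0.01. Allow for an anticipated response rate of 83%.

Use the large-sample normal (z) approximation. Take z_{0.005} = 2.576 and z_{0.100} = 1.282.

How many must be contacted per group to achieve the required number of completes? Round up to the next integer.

n = (z_{α/2} + z_β)² · (σ₁² + σ₂²) / δ²
  = (2.576 + 1.282)² · (10² + 6² = 136) / 1.2²
  = 14.8842 · 136 / 1.44
  = 1405.73
Adjust for 83% response: 1405.73 / 0.83 = 1693.65.
Round up → n = 1694 per group.

n = 1694 per group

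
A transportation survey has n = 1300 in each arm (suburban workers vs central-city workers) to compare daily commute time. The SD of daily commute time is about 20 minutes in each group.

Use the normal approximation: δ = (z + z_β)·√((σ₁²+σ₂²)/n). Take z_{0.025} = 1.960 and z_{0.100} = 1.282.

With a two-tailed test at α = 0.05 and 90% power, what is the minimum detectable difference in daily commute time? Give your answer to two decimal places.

δ = (z_{α/2} + z_β) · √((σ₁²+σ₂²)/n)
  = (1.960 + 1.282) · √(800/1300)
  = 3.242 · √0.61538
  = 3.242 · 0.7845
  = 2.5432

Minimum detectable difference ≈ 2.54 minutes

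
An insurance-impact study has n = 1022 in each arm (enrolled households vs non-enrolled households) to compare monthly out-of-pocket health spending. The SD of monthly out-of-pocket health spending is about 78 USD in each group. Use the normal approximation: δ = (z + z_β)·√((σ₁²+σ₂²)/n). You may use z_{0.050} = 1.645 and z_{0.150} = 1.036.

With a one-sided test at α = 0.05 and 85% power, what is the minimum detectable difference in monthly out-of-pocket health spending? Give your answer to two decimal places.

δ = (z_α + z_β) · √((σ₁²+σ₂²)/n)
  = (1.645 + 1.036) · √(12168/1022)
  = 2.681 · √11.9061
  = 2.681 · 3.4505
  = 9.2508

Minimum detectable difference ≈ 9.25 USD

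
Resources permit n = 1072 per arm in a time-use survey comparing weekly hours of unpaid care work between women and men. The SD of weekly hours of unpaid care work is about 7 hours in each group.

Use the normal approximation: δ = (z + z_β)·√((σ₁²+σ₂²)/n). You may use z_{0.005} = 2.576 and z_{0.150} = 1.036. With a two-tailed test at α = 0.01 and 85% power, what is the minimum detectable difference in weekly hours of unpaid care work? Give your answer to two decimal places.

δ = (z_{α/2} + z_β) · √((σ₁²+σ₂²)/n)
  = (2.576 + 1.036) · √(98/1072)
  = 3.612 · √0.09142
  = 3.612 · 0.3024
  = 1.0921

Minimum detectable difference ≈ 1.09 hours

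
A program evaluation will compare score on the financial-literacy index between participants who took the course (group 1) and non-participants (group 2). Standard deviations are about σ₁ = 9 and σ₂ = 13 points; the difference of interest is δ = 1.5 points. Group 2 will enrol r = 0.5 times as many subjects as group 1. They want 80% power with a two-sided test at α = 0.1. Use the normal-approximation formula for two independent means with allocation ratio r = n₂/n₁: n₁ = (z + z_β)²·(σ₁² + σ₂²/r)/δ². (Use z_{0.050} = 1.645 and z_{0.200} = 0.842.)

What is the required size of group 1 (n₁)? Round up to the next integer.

n₁ = 1152

n₁ = (z_{α/2} + z_β)² · (σ₁² + σ₂²/r) / δ²
   = (1.645 + 0.842)² · (9² + 13²/0.5) / 1.5²
   = 6.1852 · (81 + 338) / 2.25
   = 6.1852 · 419 / 2.25
   = 1151.82
Round up → n₁ = 1152; n₂ = r·n₁ = 0.5 × 1152 = 576.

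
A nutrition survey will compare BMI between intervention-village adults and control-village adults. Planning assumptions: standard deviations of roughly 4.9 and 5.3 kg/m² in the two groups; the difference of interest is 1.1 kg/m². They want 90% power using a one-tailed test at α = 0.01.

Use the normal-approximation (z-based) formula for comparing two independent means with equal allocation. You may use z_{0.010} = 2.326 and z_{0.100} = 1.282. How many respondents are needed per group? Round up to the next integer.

n = (z_α + z_β)² · (σ₁² + σ₂²) / δ²
  = (2.326 + 1.282)² · (4.9² + 5.3² = 52.1) / 1.1²
  = 13.0177 · 52.1 / 1.21
  = 560.51
Round up → n = 561 per group.

n = 561 per group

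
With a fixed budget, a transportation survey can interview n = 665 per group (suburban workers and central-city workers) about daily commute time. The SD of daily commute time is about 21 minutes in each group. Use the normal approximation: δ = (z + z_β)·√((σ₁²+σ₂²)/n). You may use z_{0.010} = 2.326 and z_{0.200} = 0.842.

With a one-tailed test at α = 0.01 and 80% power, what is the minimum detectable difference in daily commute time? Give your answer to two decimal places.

δ = (z_α + z_β) · √((σ₁²+σ₂²)/n)
  = (2.326 + 0.842) · √(882/665)
  = 3.168 · √1.3263
  = 3.168 · 1.1517
  = 3.6485

Minimum detectable difference ≈ 3.65 minutes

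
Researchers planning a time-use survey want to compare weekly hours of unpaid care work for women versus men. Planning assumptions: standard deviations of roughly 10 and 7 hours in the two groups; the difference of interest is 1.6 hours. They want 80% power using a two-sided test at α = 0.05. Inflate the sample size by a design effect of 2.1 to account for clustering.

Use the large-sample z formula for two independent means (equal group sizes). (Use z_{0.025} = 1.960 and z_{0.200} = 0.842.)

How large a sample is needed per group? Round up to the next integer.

n = (z_{α/2} + z_β)² · (σ₁² + σ₂²) / δ²
  = (1.960 + 0.842)² · (10² + 7² = 149) / 1.6²
  = 7.8512 · 149 / 2.56
  = 456.96
Design effect: 2.1 × 456.96 = 959.63.
Round up → n = 960 per group.

n = 960 per group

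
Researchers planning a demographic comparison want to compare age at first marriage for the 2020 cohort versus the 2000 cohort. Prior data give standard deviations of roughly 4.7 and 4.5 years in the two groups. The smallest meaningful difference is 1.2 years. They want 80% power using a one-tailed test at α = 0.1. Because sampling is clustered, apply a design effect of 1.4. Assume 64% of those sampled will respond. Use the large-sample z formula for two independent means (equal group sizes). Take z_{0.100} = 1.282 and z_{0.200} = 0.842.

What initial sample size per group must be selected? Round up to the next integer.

n = (z_α + z_β)² · (σ₁² + σ₂²) / δ²
  = (1.282 + 0.842)² · (4.7² + 4.5² = 42.34) / 1.2²
  = 4.5114 · 42.34 / 1.44
  = 132.65
Design effect: 1.4 × 132.65 = 185.71.
Adjust for 64% response: 185.71 / 0.64 = 290.17.
Round up → n = 291 per group.

n = 291 per group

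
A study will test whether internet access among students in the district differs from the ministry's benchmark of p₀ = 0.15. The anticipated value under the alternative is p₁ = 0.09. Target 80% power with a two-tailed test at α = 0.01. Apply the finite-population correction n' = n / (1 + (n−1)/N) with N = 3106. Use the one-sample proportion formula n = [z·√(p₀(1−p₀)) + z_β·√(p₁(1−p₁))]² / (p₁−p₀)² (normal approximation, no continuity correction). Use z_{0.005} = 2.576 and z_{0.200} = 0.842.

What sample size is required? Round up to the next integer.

n = 335

n = [z_{α/2}·√(p₀q₀) + z_β·√(p₁q₁)]² / (p₁ − p₀)²
  = [2.576·√(0.15·0.85) + 0.842·√(0.09·0.91)]² / (-0.06)²
  = [2.576·0.3571 + 0.842·0.2862]² / 0.0036
  = [1.1608]² / 0.0036
  = 374.28
Finite-population correction (N = 3106): 374.28 / (1 + (374.28 − 1)/3106) = 334.13.
Round up → n = 335.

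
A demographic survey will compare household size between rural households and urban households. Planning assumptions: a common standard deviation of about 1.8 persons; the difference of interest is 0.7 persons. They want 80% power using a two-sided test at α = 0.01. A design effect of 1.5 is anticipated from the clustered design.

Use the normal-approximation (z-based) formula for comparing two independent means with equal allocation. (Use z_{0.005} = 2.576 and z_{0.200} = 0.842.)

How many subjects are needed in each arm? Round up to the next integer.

n = 232 per group

n = (z_{α/2} + z_β)² · (σ₁² + σ₂²) / δ²
  = (2.576 + 0.842)² · (2·1.8² = 6.48) / 0.7²
  = 11.6827 · 6.48 / 0.49
  = 154.50
Design effect: 1.5 × 154.50 = 231.75.
Round up → n = 232 per group.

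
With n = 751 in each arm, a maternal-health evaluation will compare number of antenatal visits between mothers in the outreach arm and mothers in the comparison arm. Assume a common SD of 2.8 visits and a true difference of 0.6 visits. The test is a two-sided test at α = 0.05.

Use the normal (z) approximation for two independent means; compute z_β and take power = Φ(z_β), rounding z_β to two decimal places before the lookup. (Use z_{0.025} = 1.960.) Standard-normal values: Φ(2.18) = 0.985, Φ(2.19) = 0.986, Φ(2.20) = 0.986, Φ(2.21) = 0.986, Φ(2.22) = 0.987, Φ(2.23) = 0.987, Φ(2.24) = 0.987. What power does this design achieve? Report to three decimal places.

z_β = δ·√(n/(σ₁²+σ₂²)) − z_{α/2}
    = 0.6 · √(751/15.68) − 1.960
    = 0.6 · 6.92065 − 1.960
    = 4.1524 − 1.960 = 2.1924 → 2.19
Power = Φ(2.19) = 0.986.

Power ≈ 0.986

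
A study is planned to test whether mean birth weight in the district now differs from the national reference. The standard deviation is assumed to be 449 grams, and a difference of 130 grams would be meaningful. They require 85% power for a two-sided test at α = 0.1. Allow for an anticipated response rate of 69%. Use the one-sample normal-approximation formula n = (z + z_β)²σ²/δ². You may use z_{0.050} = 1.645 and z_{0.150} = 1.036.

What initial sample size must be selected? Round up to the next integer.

n = 125

n = (z_{α/2} + z_β)² · σ² / δ²
  = (1.645 + 1.036)² · 449² / 130²
  = 7.1878 · 201601 / 16900
  = 85.74
Adjust for 69% response: 85.74 / 0.69 = 124.27.
Round up → n = 125.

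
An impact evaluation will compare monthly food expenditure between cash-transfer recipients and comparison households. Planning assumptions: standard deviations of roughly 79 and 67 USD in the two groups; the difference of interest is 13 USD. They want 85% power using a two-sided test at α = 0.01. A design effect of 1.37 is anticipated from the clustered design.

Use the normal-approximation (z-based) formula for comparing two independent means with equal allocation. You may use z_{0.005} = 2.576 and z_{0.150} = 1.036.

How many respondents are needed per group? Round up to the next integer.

n = 1135 per group

n = (z_{α/2} + z_β)² · (σ₁² + σ₂²) / δ²
  = (2.576 + 1.036)² · (79² + 67² = 10730) / 13²
  = 13.0465 · 10730 / 169
  = 828.34
Design effect: 1.37 × 828.34 = 1134.83.
Round up → n = 1135 per group.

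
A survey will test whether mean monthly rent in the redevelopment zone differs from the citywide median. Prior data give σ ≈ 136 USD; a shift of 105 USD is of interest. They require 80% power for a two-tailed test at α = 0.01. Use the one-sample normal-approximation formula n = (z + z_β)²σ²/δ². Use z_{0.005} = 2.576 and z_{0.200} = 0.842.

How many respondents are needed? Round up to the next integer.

n = (z_{α/2} + z_β)² · σ² / δ²
  = (2.576 + 0.842)² · 136² / 105²
  = 11.6827 · 18496 / 11025
  = 19.60
Round up → n = 20.

n = 20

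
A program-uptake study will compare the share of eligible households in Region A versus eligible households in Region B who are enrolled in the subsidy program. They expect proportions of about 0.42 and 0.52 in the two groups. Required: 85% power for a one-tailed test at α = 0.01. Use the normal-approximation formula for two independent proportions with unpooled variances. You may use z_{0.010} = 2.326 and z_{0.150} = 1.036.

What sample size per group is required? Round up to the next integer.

n = 558 per group

n = (z_α + z_β)² · [p₁(1−p₁) + p₂(1−p₂)] / (p₁ − p₂)²
  = (2.326 + 1.036)² · (0.42·0.58 + 0.52·0.48) / (-0.10)²
  = (3.362)² · (0.2436 + 0.2496) / 0.0100
  = 11.3030 · 0.4932 / 0.0100
  = 557.47
Round up → n = 558 per group.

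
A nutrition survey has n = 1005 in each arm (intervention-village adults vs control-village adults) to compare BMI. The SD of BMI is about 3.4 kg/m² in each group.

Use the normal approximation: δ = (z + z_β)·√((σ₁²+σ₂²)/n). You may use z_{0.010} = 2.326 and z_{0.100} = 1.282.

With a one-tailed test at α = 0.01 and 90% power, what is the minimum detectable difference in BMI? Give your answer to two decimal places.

Minimum detectable difference ≈ 0.55 kg/m²

δ = (z_α + z_β) · √((σ₁²+σ₂²)/n)
  = (2.326 + 1.282) · √(23.12/1005)
  = 3.608 · √0.023
  = 3.608 · 0.1517
  = 0.5472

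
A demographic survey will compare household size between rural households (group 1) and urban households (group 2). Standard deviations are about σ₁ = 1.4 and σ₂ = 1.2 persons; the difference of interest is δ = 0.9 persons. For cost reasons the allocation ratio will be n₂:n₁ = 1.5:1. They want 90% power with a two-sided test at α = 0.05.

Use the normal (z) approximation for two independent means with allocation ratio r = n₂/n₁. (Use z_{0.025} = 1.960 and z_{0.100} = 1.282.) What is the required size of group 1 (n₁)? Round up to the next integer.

n₁ = (z_{α/2} + z_β)² · (σ₁² + σ₂²/r) / δ²
   = (1.960 + 1.282)² · (1.4² + 1.2²/1.5) / 0.9²
   = 10.5106 · (1.96 + 0.96) / 0.81
   = 10.5106 · 2.92 / 0.81
   = 37.89
Round up → n₁ = 38; n₂ = r·n₁ = 1.5 × 38 = 57.

n₁ = 38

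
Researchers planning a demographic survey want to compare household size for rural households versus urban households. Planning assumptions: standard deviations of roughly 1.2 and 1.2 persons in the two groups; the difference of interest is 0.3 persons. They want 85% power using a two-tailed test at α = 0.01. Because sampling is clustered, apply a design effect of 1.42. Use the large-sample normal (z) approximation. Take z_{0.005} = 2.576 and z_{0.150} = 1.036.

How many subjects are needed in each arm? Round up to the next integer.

n = (z_{α/2} + z_β)² · (σ₁² + σ₂²) / δ²
  = (2.576 + 1.036)² · (1.2² + 1.2² = 2.88) / 0.3²
  = 13.0465 · 2.88 / 0.09
  = 417.49
Design effect: 1.42 × 417.49 = 592.83.
Round up → n = 593 per group.

n = 593 per group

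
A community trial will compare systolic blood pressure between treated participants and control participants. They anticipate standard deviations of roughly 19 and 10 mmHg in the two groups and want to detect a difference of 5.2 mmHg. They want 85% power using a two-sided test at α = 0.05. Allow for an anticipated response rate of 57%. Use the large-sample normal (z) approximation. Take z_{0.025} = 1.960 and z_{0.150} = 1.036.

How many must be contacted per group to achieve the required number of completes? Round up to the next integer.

n = (z_{α/2} + z_β)² · (σ₁² + σ₂²) / δ²
  = (1.960 + 1.036)² · (19² + 10² = 461) / 5.2²
  = 8.9760 · 461 / 27.04
  = 153.03
Adjust for 57% response: 153.03 / 0.57 = 268.47.
Round up → n = 269 per group.

n = 269 per group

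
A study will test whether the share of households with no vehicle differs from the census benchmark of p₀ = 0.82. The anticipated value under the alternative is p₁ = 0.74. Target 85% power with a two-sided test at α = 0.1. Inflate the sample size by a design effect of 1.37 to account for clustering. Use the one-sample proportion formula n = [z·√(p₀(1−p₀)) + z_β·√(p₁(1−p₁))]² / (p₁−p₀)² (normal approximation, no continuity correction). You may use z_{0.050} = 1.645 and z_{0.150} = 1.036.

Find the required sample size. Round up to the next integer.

n = 253

n = [z_{α/2}·√(p₀q₀) + z_β·√(p₁q₁)]² / (p₁ − p₀)²
  = [1.645·√(0.82·0.18) + 1.036·√(0.74·0.26)]² / (-0.08)²
  = [1.645·0.3842 + 1.036·0.4386]² / 0.0064
  = [1.0864]² / 0.0064
  = 184.42
Design effect: 1.37 × 184.42 = 252.66.
Round up → n = 253.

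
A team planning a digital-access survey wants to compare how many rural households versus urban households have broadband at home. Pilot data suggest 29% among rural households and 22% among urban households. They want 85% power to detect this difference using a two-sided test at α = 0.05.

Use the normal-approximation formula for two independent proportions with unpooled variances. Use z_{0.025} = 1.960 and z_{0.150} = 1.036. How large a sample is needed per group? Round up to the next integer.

n = (z_{α/2} + z_β)² · [p₁(1−p₁) + p₂(1−p₂)] / (p₁ − p₂)²
  = (1.960 + 1.036)² · (0.29·0.71 + 0.22·0.78) / (0.07)²
  = (2.996)² · (0.2059 + 0.1716) / 0.0049
  = 8.9760 · 0.3775 / 0.0049
  = 691.52
Round up → n = 692 per group.

n = 692 per group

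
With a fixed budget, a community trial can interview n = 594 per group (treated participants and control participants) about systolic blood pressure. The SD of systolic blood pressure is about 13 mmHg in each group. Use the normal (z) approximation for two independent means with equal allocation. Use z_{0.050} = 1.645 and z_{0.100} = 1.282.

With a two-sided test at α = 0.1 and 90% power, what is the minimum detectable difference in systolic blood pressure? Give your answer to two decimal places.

Minimum detectable difference ≈ 2.21 mmHg

δ = (z_{α/2} + z_β) · √((σ₁²+σ₂²)/n)
  = (1.645 + 1.282) · √(338/594)
  = 2.927 · √0.56902
  = 2.927 · 0.7543
  = 2.2079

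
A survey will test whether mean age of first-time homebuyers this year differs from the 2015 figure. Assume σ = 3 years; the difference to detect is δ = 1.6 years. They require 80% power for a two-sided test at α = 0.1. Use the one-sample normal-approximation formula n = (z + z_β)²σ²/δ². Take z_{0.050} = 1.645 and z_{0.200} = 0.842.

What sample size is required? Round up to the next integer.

n = (z_{α/2} + z_β)² · σ² / δ²
  = (1.645 + 0.842)² · 3² / 1.6²
  = 6.1852 · 9 / 2.56
  = 21.74
Round up → n = 22.

n = 22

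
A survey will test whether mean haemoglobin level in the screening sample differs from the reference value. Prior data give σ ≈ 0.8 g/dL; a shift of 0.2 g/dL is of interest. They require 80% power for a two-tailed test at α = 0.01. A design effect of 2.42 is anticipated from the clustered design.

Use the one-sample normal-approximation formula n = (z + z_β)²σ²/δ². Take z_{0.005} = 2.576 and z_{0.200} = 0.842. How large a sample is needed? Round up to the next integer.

n = (z_{α/2} + z_β)² · σ² / δ²
  = (2.576 + 0.842)² · 0.8² / 0.2²
  = 11.6827 · 0.64 / 0.04
  = 186.92
Design effect: 2.42 × 186.92 = 452.36.
Round up → n = 453.

n = 453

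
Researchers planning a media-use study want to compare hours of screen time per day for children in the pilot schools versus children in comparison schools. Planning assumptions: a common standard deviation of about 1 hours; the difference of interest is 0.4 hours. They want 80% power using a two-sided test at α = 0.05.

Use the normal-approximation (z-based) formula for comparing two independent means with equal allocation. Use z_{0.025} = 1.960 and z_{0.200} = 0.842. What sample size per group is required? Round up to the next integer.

n = 99 per group

n = (z_{α/2} + z_β)² · (σ₁² + σ₂²) / δ²
  = (1.960 + 0.842)² · (2·1² = 2) / 0.4²
  = 7.8512 · 2 / 0.16
  = 98.14
Round up → n = 99 per group.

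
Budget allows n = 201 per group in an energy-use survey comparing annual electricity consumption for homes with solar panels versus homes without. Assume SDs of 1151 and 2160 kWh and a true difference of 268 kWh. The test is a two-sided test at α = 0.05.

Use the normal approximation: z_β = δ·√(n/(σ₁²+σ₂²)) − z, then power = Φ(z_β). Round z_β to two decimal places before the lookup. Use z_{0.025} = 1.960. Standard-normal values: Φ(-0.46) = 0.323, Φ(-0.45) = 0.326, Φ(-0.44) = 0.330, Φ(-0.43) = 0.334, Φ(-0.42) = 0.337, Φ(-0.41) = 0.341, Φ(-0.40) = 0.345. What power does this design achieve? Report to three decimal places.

z_β = δ·√(n/(σ₁²+σ₂²)) − z_{α/2}
    = 268 · √(201/5990401) − 1.960
    = 268 · 0.00579 − 1.960
    = 1.5524 − 1.960 = -0.4076 → -0.41
Power = Φ(-0.41) = 0.341.

Power ≈ 0.341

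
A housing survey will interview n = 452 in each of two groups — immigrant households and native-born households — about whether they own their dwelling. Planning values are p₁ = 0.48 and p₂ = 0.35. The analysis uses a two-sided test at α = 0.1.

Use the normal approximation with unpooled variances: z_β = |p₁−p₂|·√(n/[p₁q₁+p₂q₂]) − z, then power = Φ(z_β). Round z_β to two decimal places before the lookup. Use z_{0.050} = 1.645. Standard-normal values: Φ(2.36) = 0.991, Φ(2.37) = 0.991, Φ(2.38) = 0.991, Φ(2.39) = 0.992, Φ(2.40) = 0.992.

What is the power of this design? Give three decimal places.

Power ≈ 0.991

z_β = |p₁−p₂|·√(n/[p₁q₁+p₂q₂]) − z_{α/2}
    = 0.13 · √(452/0.4771) − 1.645
    = 0.13 · 30.7797 − 1.645
    = 4.0014 − 1.645 = 2.3564 → 2.36
Power = Φ(2.36) = 0.991.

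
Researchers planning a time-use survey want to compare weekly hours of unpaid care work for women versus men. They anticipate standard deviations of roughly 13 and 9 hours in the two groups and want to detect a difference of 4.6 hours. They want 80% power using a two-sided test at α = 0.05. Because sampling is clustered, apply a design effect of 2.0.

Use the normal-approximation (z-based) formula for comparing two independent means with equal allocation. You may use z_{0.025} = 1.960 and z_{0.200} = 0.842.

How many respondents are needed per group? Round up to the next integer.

n = 186 per group

n = (z_{α/2} + z_β)² · (σ₁² + σ₂²) / δ²
  = (1.960 + 0.842)² · (13² + 9² = 250) / 4.6²
  = 7.8512 · 250 / 21.16
  = 92.76
Design effect: 2.0 × 92.76 = 185.52.
Round up → n = 186 per group.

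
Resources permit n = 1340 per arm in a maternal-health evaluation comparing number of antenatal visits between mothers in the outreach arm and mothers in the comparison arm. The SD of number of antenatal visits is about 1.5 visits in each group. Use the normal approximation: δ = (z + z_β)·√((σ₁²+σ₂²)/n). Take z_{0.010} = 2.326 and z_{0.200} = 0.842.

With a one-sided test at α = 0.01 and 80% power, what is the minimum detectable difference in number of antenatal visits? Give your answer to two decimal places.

δ = (z_α + z_β) · √((σ₁²+σ₂²)/n)
  = (2.326 + 0.842) · √(4.5/1340)
  = 3.168 · √0.00336
  = 3.168 · 0.0580
  = 0.1836

Minimum detectable difference ≈ 0.18 visits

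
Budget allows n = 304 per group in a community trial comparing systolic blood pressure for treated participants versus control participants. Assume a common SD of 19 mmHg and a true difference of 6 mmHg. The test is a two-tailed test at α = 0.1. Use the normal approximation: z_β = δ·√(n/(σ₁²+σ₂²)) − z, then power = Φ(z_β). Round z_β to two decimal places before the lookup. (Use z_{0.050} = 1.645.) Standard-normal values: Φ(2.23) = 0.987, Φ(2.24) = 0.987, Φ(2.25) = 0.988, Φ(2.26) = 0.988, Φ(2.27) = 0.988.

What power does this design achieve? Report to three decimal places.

z_β = δ·√(n/(σ₁²+σ₂²)) − z_{α/2}
    = 6 · √(304/722) − 1.645
    = 6 · 0.64889 − 1.645
    = 3.8933 − 1.645 = 2.2483 → 2.25
Power = Φ(2.25) = 0.988.

Power ≈ 0.988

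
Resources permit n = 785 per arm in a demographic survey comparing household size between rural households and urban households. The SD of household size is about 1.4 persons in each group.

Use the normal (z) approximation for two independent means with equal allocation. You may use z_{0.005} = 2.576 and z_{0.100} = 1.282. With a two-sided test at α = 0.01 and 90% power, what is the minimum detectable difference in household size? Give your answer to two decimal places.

δ = (z_{α/2} + z_β) · √((σ₁²+σ₂²)/n)
  = (2.576 + 1.282) · √(3.92/785)
  = 3.858 · √0.00499
  = 3.858 · 0.0707
  = 0.2726

Minimum detectable difference ≈ 0.27 persons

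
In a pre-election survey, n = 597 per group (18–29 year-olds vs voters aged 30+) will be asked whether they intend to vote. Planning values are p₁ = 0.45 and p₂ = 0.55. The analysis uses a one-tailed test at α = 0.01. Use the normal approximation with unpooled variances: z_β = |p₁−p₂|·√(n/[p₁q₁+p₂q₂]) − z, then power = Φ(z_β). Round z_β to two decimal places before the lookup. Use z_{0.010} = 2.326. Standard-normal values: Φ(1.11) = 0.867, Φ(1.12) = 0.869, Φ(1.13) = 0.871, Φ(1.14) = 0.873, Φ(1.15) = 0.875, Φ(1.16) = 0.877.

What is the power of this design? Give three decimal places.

Power ≈ 0.875

z_β = |p₁−p₂|·√(n/[p₁q₁+p₂q₂]) − z_α
    = 0.10 · √(597/0.4950) − 2.326
    = 0.10 · 34.7284 − 2.326
    = 3.4728 − 2.326 = 1.1468 → 1.15
Power = Φ(1.15) = 0.875.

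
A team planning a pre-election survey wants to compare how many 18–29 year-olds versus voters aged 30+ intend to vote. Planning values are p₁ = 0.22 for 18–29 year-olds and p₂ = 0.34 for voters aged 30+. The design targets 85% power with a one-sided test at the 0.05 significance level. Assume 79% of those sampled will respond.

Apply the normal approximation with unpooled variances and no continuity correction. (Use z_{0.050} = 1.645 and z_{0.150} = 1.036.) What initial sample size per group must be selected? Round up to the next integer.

n = (z_α + z_β)² · [p₁(1−p₁) + p₂(1−p₂)] / (p₁ − p₂)²
  = (1.645 + 1.036)² · (0.22·0.78 + 0.34·0.66) / (-0.12)²
  = (2.681)² · (0.1716 + 0.2244) / 0.0144
  = 7.1878 · 0.3960 / 0.0144
  = 197.66
Adjust for 79% response: 197.66 / 0.79 = 250.21.
Round up → n = 251 per group.

n = 251 per group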